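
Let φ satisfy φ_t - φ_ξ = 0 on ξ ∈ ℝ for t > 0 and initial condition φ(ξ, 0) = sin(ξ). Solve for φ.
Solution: By method of characteristics (waves move left with speed 1):
Along characteristics ξ + t = const, φ is constant, so φ(ξ,t) = f(ξ + t) with f = φ(·, 0).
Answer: φ(ξ, t) = sin(t + ξ)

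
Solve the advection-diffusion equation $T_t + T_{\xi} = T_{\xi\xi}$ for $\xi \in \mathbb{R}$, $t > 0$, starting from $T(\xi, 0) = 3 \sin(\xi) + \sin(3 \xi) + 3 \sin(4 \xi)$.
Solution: Moving frame: $\eta = \xi - t$, $\sigma = t$, $T = u(\eta,\sigma)$, so $T_t = u_{\sigma} - u_{\eta}$ and $T_{\xi\xi} = u_{\eta\eta}$.
Hence $T_t + T_{\xi} = u_{\sigma}$ and the PDE becomes the heat equation $u_{\sigma} = u_{\eta\eta}$ on $\eta \in \mathbb{R}$.
Initial data: $u(\eta,0) = T(\eta,0) = 3 \sin(\eta) + \sin(3 \eta) + 3 \sin(4 \eta)$. Each mode $\sin(n\eta)$ decays as $e^{-n^2\sigma}$ on $\mathbb{R}$, so $u(\eta,\sigma) = \sum c_n e^{-n^2\sigma} \sin(n\eta)$ with $c_1=3, c_3=1, c_4=3$: $u(\eta,\sigma) = 3 e^{-\sigma} \sin(\eta) + e^{-9 \sigma} \sin(3 \eta) + 3 e^{-16 \sigma} \sin(4 \eta)$.
Substituting back: $T(\xi,t) = u(\xi - t, t)$.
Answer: $T(\xi, t) = 3 e^{-t} \sin(\xi - t) + e^{-9 t} \sin(3 \xi - 3 t) + 3 e^{-16 t} \sin(4 \xi - 4 t)$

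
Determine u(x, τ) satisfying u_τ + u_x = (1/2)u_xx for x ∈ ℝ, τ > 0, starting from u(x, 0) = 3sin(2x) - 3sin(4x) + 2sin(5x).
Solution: Moving frame: η = x - τ, σ = τ, u = w(η,σ), so u_τ = w_σ - w_η and u_xx = w_ηη.
Hence u_τ + u_x = w_σ and the PDE becomes the heat equation w_σ = (1/2)w_ηη on η ∈ ℝ.
Initial data: w(η,0) = u(η,0) = 3sin(2η) - 3sin(4η) + 2sin(5η). Each mode sin(nη) decays as exp(-n²σ/2) on ℝ, so w(η,σ) = Σ c_n exp(-n²σ/2) sin(nη) with c_2=3, c_4=-3, c_5=2: w(η,σ) = 3exp(-2σ)sin(2η) - 3exp(-8σ)sin(4η) + 2exp(-25σ/2)sin(5η).
Substituting back: u(x,τ) = w(x - τ, τ).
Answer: u(x, τ) = 3exp(-2τ)sin(2x - 2τ) - 3exp(-8τ)sin(4x - 4τ) + 2exp(-25τ/2)sin(5x - 5τ)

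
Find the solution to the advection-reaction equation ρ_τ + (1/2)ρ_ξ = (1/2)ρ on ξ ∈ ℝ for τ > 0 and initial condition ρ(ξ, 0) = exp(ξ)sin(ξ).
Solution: Substitute ρ = exp(ξ)u.
Then ρ_ξ = exp(ξ)(u_ξ + u), ρ_τ = exp(ξ)u_τ; substituting and dividing by exp(ξ), the lower-order terms cancel: u_τ + (1/2)u_ξ = 0 (standard advection equation).
Data for u: u(ξ,0) = exp(-ξ)ρ(ξ,0) = sin(ξ).
By characteristics (dξ/dτ = 1/2), u(ξ,τ) = f(ξ - (1/2)τ) with f = u(·, 0).
So u(ξ,τ) = sin(ξ - τ/2), and ρ(ξ,τ) = exp(ξ)u(ξ,τ).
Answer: ρ(ξ, τ) = exp(ξ)sin(ξ - τ/2)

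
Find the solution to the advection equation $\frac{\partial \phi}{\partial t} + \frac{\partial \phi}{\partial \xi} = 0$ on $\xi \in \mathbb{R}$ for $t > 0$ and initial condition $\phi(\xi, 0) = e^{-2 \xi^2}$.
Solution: By method of characteristics (waves move right with speed 1):
Along characteristics $\xi - t =$ const, $\phi$ is constant, so $\phi(\xi,t) = f(\xi - t)$ with $f = \phi( \cdot , 0)$.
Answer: $\phi(\xi, t) = e^{-2 (\xi - t)^2}$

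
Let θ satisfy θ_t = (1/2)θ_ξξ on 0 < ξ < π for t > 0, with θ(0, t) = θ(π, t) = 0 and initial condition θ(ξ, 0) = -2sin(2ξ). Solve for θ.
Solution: Separating variables: θ = Σ c_n exp(-n²t/2) sin(nξ). From θ(ξ,0) = -2sin(2ξ): c_2=-2.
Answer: θ(ξ, t) = -2exp(-2t)sin(2ξ)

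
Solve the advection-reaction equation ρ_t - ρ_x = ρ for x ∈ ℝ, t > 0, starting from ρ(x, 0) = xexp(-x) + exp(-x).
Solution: Substitute ρ = exp(-x)u.
Then ρ_x = exp(-x)(u_x - u), ρ_t = exp(-x)u_t; substituting and dividing by exp(-x), the lower-order terms cancel: u_t - u_x = 0 (standard advection equation).
Data for u: u(x,0) = exp(x)ρ(x,0) = x + 1.
By characteristics (dx/dt = -1), u(x,t) = f(x + t) with f = u(·, 0).
So u(x,t) = t + x + 1, and ρ(x,t) = exp(-x)u(x,t).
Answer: ρ(x, t) = texp(-x) + xexp(-x) + exp(-x)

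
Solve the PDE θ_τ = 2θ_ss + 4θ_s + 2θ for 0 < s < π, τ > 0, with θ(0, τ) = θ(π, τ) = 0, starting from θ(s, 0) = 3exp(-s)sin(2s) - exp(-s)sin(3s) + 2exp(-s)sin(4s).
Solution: Substitute θ = exp(-s)u.
Then θ_s = exp(-s)(u_s - u), θ_ss = exp(-s)(u_ss - 2u_s + u), θ_τ = exp(-s)u_τ; substituting and dividing by exp(-s), the lower-order terms cancel: u_τ = 2u_ss (standard heat equation).
Data for u: u(s,0) = exp(s)θ(s,0) = 3sin(2s) - sin(3s) + 2sin(4s). The boundary conditions carry over: u(0,τ) = u(π,τ) = 0.
Separating variables: u = Σ c_n exp(-2n²τ) sin(ns). From u(s,0) = 3sin(2s) - sin(3s) + 2sin(4s): c_2=3, c_3=-1, c_4=2.
So u(s,τ) = 3exp(-8τ)sin(2s) - exp(-18τ)sin(3s) + 2exp(-32τ)sin(4s), and θ(s,τ) = exp(-s)u(s,τ).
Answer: θ(s, τ) = 3exp(-s)exp(-8τ)sin(2s) - exp(-s)exp(-18τ)sin(3s) + 2exp(-s)exp(-32τ)sin(4s)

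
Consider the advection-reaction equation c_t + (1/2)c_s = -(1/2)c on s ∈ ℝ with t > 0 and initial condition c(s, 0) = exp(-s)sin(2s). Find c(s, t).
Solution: Substitute c = exp(-s)u.
Then c_s = exp(-s)(u_s - u), c_t = exp(-s)u_t; substituting and dividing by exp(-s), the lower-order terms cancel: u_t + (1/2)u_s = 0 (standard advection equation).
Data for u: u(s,0) = exp(s)c(s,0) = sin(2s).
By characteristics (ds/dt = 1/2), u(s,t) = f(s - (1/2)t) with f = u(·, 0).
So u(s,t) = sin(2s - t), and c(s,t) = exp(-s)u(s,t).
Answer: c(s, t) = exp(-s)sin(2s - t)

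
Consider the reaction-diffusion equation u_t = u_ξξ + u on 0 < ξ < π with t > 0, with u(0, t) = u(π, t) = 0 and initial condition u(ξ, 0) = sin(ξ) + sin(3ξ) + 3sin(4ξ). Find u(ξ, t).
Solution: Substitute u = exp(t)w, i.e. w = exp(-t)u.
By the product rule, u_t = exp(t)(w_t + w), u_ξξ = exp(t)w_ξξ.
Substituting into the PDE and dividing by exp(t): w_t + w = w_ξξ + w.
The lower-order terms cancel, leaving the standard heat equation w_t = w_ξξ.
Initial data for w: w(ξ,0) = u(ξ,0) = sin(ξ) + sin(3ξ) + 3sin(4ξ). The boundary conditions carry over: w(0,t) = w(π,t) = 0.
Solve for w:
  Using separation of variables w = X(ξ)T(t):
  Eigenfunctions: sin(nξ), n = 1, 2, 3, ...
  General solution: w(ξ, t) = Σ c_n sin(nξ) exp(-n² t)
  Matching w(ξ,0) = sin(ξ) + sin(3ξ) + 3sin(4ξ) term by term: c_1=1, c_3=1, c_4=3.
Hence w(ξ,t) = exp(-t)sin(ξ) + exp(-9t)sin(3ξ) + 3exp(-16t)sin(4ξ).
Transform back: u(ξ,t) = exp(t)w(ξ,t).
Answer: u(ξ, t) = sin(ξ) + exp(-8t)sin(3ξ) + 3exp(-15t)sin(4ξ)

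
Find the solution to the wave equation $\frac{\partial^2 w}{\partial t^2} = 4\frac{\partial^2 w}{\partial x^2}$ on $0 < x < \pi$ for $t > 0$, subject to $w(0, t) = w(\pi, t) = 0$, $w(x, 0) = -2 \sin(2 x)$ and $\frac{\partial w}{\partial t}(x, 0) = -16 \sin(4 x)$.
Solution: Using separation of variables $w = X(x)T(t)$:
Eigenfunctions: $\sin(nx)$, $n = 1, 2, 3, \ldots$
General solution: $w(x, t) = \sum [A_n \cos(2n t) + B_n \sin(2n t)] \sin(nx)$
From $w(x,0) = -2 \sin(2 x)$: $A_2=-2$. From $w_t(x,0) = -16 \sin(4 x)$, using $w_t(x,0) = \sum \omega_n B_n \sin(nx)$ with $\omega_n = 2n$: $B_4 = (-16)/8 = -2$.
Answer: $w(x, t) = -2 \sin(8 t) \sin(4 x) - 2 \sin(2 x) \cos(4 t)$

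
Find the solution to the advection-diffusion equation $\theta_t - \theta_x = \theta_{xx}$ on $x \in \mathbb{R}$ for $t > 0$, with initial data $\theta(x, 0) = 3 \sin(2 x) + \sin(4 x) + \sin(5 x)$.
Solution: Change to a moving frame: let $\eta = x + t$, $\sigma = t$ and write $\theta(x,t) = u(\eta,\sigma)$.
By the chain rule $\theta_t = u_{\sigma} + u_{\eta}$, $\theta_x = u_{\eta}$, $\theta_{xx} = u_{\eta\eta}$.
Then $\theta_t - \theta_x = u_{\sigma}$: the advection term cancels and the PDE becomes the heat equation $u_{\sigma} = u_{\eta\eta}$ on $\eta \in \mathbb{R}$.
Initial data: $u(\eta,0) = \theta(\eta,0) = 3 \sin(2 \eta) + \sin(4 \eta) + \sin(5 \eta)$.
On $\eta \in \mathbb{R}$ each mode satisfies $(\sin(n\eta))'' = -n^2 \sin(n\eta)$, so $e^{-n^2\sigma} \sin(n\eta)$ solves the heat equation; by superposition $u(\eta,\sigma) = \sum c_n e^{-n^2\sigma} \sin(n\eta)$.
Reading off the coefficients: $c_2=3, c_4=1, c_5=1$, so $u(\eta,\sigma) = 3 e^{-4 \sigma} \sin(2 \eta) + e^{-16 \sigma} \sin(4 \eta) + e^{-25 \sigma} \sin(5 \eta)$.
Substituting back $\eta = x + t$, $\sigma = t$: $\theta(x,t) = u(x + t, t)$.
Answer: $\theta(x, t) = 3 e^{-4 t} \sin(2 t + 2 x) + e^{-16 t} \sin(4 t + 4 x) + e^{-25 t} \sin(5 t + 5 x)$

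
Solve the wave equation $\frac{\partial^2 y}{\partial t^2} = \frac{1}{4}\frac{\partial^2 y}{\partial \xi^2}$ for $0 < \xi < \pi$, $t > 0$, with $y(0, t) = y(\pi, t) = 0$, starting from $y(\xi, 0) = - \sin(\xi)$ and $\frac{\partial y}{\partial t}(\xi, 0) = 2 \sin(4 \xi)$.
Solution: Using separation of variables $y = X(\xi)T(t)$:
Eigenfunctions: $\sin(n\xi)$, $n = 1, 2, 3, \ldots$
General solution: $y(\xi, t) = \sum [A_n \cos(n t/2) + B_n \sin(n t/2)] \sin(n\xi)$
From $y(\xi,0) = - \sin(\xi)$: $A_1=-1$. From $y_t(\xi,0) = 2 \sin(4 \xi)$, using $y_t(\xi,0) = \sum \omega_n B_n \sin(n\xi)$ with $\omega_n = n/2$: $B_4 = 2/2 = 1$.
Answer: $y(\xi, t) = - \sin(\xi) \cos(t/2) + \sin(4 \xi) \sin(2 t)$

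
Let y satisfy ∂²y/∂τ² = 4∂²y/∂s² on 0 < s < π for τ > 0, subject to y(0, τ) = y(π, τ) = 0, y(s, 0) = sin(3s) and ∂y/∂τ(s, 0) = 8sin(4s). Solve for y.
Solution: Separating variables: y = Σ [A_n cos(ω_n τ) + B_n sin(ω_n τ)] sin(ns), ω_n = 2n. From ICs (B_n = velocity coefficient / ω_n): A_3=1, B_4=1.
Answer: y(s, τ) = sin(3s)cos(6τ) + sin(4s)sin(8τ)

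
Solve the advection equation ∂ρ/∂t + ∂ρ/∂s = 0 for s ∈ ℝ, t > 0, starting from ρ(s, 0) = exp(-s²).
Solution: By method of characteristics (waves move right with speed 1):
Along characteristics s - t = const, ρ is constant, so ρ(s,t) = f(s - t) with f = ρ(·, 0).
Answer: ρ(s, t) = exp(-(s - t)²)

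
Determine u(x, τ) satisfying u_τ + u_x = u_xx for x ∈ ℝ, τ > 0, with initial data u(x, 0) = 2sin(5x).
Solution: Change to a moving frame: let η = x - τ, σ = τ and write u(x,τ) = w(η,σ).
By the chain rule u_τ = w_σ - w_η, u_x = w_η, u_xx = w_ηη.
Then u_τ + u_x = w_σ: the advection term cancels and the PDE becomes the heat equation w_σ = w_ηη on η ∈ ℝ.
Initial data: w(η,0) = u(η,0) = 2sin(5η).
On η ∈ ℝ each mode satisfies (sin(nη))″ = -n² sin(nη), so exp(-n²σ) sin(nη) solves the heat equation; by superposition w(η,σ) = Σ c_n exp(-n²σ) sin(nη).
Reading off the coefficients: c_5=2, so w(η,σ) = 2exp(-25σ)sin(5η).
Substituting back η = x - τ, σ = τ: u(x,τ) = w(x - τ, τ).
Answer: u(x, τ) = 2exp(-25τ)sin(5x - 5τ)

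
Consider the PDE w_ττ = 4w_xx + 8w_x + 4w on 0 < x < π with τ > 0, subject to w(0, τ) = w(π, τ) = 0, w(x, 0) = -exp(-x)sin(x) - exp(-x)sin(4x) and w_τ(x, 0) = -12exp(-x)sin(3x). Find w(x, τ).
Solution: Substitute w = exp(-x)u.
Then w_x = exp(-x)(u_x - u), w_xx = exp(-x)(u_xx - 2u_x + u), w_ττ = exp(-x)u_ττ; substituting and dividing by exp(-x), the lower-order terms cancel: u_ττ = 4u_xx (standard wave equation).
Data for u: u(x,0) = exp(x)w(x,0) = -sin(x) - sin(4x); u_τ(x,0) = exp(x)w_τ(x,0) = -12sin(3x). The boundary conditions carry over: u(0,τ) = u(π,τ) = 0.
Separating variables: u = Σ [A_n cos(ω_n τ) + B_n sin(ω_n τ)] sin(nx), ω_n = 2n. From ICs (B_n = velocity coefficient / ω_n): A_1=-1, A_4=-1, B_3=-2.
So u(x,τ) = -sin(x)cos(2τ) - 2sin(3x)sin(6τ) - sin(4x)cos(8τ), and w(x,τ) = exp(-x)u(x,τ).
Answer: w(x, τ) = -exp(-x)sin(x)cos(2τ) - 2exp(-x)sin(3x)sin(6τ) - exp(-x)sin(4x)cos(8τ)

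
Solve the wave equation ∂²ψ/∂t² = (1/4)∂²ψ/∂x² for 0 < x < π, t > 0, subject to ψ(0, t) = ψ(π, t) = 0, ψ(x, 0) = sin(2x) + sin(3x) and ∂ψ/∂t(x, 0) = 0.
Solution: Using separation of variables ψ = X(x)T(t):
Eigenfunctions: sin(nx), n = 1, 2, 3, ...
General solution: ψ(x, t) = Σ [A_n cos(n t/2) + B_n sin(n t/2)] sin(nx)
From ψ(x,0) = sin(2x) + sin(3x): A_2=1, A_3=1. From ψ_t(x,0) = 0: all B_n = 0.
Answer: ψ(x, t) = sin(2x)cos(t) + sin(3x)cos(3t/2)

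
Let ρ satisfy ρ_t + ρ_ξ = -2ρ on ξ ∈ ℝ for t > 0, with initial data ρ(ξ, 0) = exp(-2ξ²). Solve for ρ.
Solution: Substitute ρ = exp(-2t)u.
Then ρ_t = exp(-2t)(u_t - 2u), ρ_ξ = exp(-2t)u_ξ; substituting and dividing by exp(-2t), the lower-order terms cancel: u_t + u_ξ = 0 (standard advection equation).
Data for u: u(ξ,0) = ρ(ξ,0) = exp(-2ξ²).
By characteristics (dξ/dt = 1), u(ξ,t) = f(ξ - t) with f = u(·, 0).
So u(ξ,t) = exp(-2(-t + ξ)²), and ρ(ξ,t) = exp(-2t)u(ξ,t).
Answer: ρ(ξ, t) = exp(-2t)exp(-2(-t + ξ)²)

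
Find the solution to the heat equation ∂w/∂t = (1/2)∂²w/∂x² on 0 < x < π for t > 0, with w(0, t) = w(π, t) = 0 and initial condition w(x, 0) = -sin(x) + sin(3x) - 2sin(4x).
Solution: Separating variables: w = Σ c_n exp(-n²t/2) sin(nx). From w(x,0) = -sin(x) + sin(3x) - 2sin(4x): c_1=-1, c_3=1, c_4=-2.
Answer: w(x, t) = -2exp(-8t)sin(4x) - exp(-t/2)sin(x) + exp(-9t/2)sin(3x)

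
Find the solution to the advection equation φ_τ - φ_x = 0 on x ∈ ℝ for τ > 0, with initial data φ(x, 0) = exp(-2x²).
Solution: By characteristics (dx/dτ = -1), φ(x,τ) = f(x + τ) with f = φ(·, 0).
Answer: φ(x, τ) = exp(-2(x + τ)²)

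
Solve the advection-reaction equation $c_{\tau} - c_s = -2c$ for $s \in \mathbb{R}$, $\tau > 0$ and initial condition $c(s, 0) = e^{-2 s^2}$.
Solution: Substitute $c = e^{-2\tau}u$, i.e. $u = e^{2\tau}c$.
By the product rule, $c_{\tau} = e^{-2\tau}(u_{\tau} - 2u)$, $c_s = e^{-2\tau}u_s$.
Substituting into the PDE and dividing by $e^{-2\tau}$: $u_{\tau} - 2u - u_s = -2u$.
The lower-order terms cancel, leaving the standard advection equation $u_{\tau} - u_s = 0$.
Initial data for $u$: $u(s,0) = c(s,0) = e^{-2 s^2}$.
Solve for $u$:
  By method of characteristics (waves move left with speed 1):
  Along characteristics $s + \tau =$ const, $u$ is constant, so $u(s,\tau) = f(s + \tau)$ with $f = u( \cdot , 0)$.
Hence $u(s,\tau) = e^{-2 (s + \tau)^2}$.
Transform back: $c(s,\tau) = e^{-2\tau}u(s,\tau)$.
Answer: $c(s, \tau) = e^{-2 \tau} e^{-2 (\tau + s)^2}$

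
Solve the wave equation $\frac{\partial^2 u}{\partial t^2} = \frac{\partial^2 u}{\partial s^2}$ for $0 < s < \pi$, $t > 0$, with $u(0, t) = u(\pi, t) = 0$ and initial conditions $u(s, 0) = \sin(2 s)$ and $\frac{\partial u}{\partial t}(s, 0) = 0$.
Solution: Separating variables: $u = \sum [A_n \cos(\omega_n t) + B_n \sin(\omega_n t)] \sin(ns)$, $\omega_n = n$. From ICs: $A_2=1$.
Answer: $u(s, t) = \sin(2 s) \cos(2 t)$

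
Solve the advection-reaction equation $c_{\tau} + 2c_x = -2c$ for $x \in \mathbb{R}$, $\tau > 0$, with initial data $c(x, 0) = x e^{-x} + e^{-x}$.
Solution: Substitute $c = e^{-x}u$.
Then $c_x = e^{-x}(u_x - u)$, $c_{\tau} = e^{-x}u_{\tau}$; substituting and dividing by $e^{-x}$, the lower-order terms cancel: $u_{\tau} + 2u_x = 0$ (standard advection equation).
Data for $u$: $u(x,0) = e^{x}c(x,0) = x + 1$.
By characteristics ($dx/d\tau = 2$), $u(x,\tau) = f(x - 2\tau)$ with $f = u( \cdot , 0)$.
So $u(x,\tau) = x - 2 \tau + 1$, and $c(x,\tau) = e^{-x}u(x,\tau)$.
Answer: $c(x, \tau) = -2 \tau e^{-x} + x e^{-x} + e^{-x}$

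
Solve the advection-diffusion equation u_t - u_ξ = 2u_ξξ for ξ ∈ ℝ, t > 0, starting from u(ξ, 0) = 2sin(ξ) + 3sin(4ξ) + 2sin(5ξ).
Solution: Moving frame: η = ξ + t, σ = t, u = w(η,σ), so u_t = w_σ + w_η and u_ξξ = w_ηη.
Hence u_t - u_ξ = w_σ and the PDE becomes the heat equation w_σ = 2w_ηη on η ∈ ℝ.
Initial data: w(η,0) = u(η,0) = 2sin(η) + 3sin(4η) + 2sin(5η). Each mode sin(nη) decays as exp(-2n²σ) on ℝ, so w(η,σ) = Σ c_n exp(-2n²σ) sin(nη) with c_1=2, c_4=3, c_5=2: w(η,σ) = 2exp(-2σ)sin(η) + 3exp(-32σ)sin(4η) + 2exp(-50σ)sin(5η).
Substituting back: u(ξ,t) = w(ξ + t, t).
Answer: u(ξ, t) = 2exp(-2t)sin(t + ξ) + 3exp(-32t)sin(4t + 4ξ) + 2exp(-50t)sin(5t + 5ξ)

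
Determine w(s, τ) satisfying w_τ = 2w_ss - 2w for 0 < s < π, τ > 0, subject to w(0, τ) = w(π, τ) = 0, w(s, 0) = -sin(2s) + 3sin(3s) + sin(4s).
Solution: Substitute w = exp(-2τ)u, i.e. u = exp(2τ)w.
By the product rule, w_τ = exp(-2τ)(u_τ - 2u), w_ss = exp(-2τ)u_ss.
Substituting into the PDE and dividing by exp(-2τ): u_τ - 2u = 2u_ss - 2u.
The lower-order terms cancel, leaving the standard heat equation u_τ = 2u_ss.
Initial data for u: u(s,0) = w(s,0) = -sin(2s) + 3sin(3s) + sin(4s). The boundary conditions carry over: u(0,τ) = u(π,τ) = 0.
Solve for u:
  Using separation of variables u = X(s)T(τ):
  Eigenfunctions: sin(ns), n = 1, 2, 3, ...
  General solution: u(s, τ) = Σ c_n sin(ns) exp(-2n² τ)
  Matching u(s,0) = -sin(2s) + 3sin(3s) + sin(4s) term by term: c_2=-1, c_3=3, c_4=1.
Hence u(s,τ) = -exp(-8τ)sin(2s) + 3exp(-18τ)sin(3s) + exp(-32τ)sin(4s).
Transform back: w(s,τ) = exp(-2τ)u(s,τ).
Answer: w(s, τ) = -exp(-10τ)sin(2s) + 3exp(-20τ)sin(3s) + exp(-34τ)sin(4s)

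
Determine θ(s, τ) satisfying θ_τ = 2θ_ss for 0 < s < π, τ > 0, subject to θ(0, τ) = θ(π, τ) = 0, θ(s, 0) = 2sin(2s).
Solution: Separating variables: θ = Σ c_n exp(-2n²τ) sin(ns). From θ(s,0) = 2sin(2s): c_2=2.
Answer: θ(s, τ) = 2exp(-8τ)sin(2s)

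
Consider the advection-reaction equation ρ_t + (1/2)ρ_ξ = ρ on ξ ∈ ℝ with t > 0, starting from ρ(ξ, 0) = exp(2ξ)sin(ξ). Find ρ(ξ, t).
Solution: Substitute ρ = exp(2ξ)u.
Then ρ_ξ = exp(2ξ)(u_ξ + 2u), ρ_t = exp(2ξ)u_t; substituting and dividing by exp(2ξ), the lower-order terms cancel: u_t + (1/2)u_ξ = 0 (standard advection equation).
Data for u: u(ξ,0) = exp(-2ξ)ρ(ξ,0) = sin(ξ).
By characteristics (dξ/dt = 1/2), u(ξ,t) = f(ξ - (1/2)t) with f = u(·, 0).
So u(ξ,t) = -sin(t/2 - ξ), and ρ(ξ,t) = exp(2ξ)u(ξ,t).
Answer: ρ(ξ, t) = -exp(2ξ)sin(t/2 - ξ)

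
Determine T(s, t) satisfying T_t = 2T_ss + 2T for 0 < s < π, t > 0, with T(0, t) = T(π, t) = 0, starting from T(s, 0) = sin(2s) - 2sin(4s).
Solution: Substitute T = exp(2t)u.
Then T_t = exp(2t)(u_t + 2u), T_ss = exp(2t)u_ss; substituting and dividing by exp(2t), the lower-order terms cancel: u_t = 2u_ss (standard heat equation).
Data for u: u(s,0) = T(s,0) = sin(2s) - 2sin(4s). The boundary conditions carry over: u(0,t) = u(π,t) = 0.
Separating variables: u = Σ c_n exp(-2n²t) sin(ns). From u(s,0) = sin(2s) - 2sin(4s): c_2=1, c_4=-2.
So u(s,t) = exp(-8t)sin(2s) - 2exp(-32t)sin(4s), and T(s,t) = exp(2t)u(s,t).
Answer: T(s, t) = exp(-6t)sin(2s) - 2exp(-30t)sin(4s)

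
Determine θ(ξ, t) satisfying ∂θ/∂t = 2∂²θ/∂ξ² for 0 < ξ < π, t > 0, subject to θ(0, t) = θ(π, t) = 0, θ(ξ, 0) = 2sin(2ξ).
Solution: Using separation of variables θ = X(ξ)G(t):
Eigenfunctions: sin(nξ), n = 1, 2, 3, ...
General solution: θ(ξ, t) = Σ c_n sin(nξ) exp(-2n² t)
Matching θ(ξ,0) = 2sin(2ξ) term by term: c_2=2.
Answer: θ(ξ, t) = 2exp(-8t)sin(2ξ)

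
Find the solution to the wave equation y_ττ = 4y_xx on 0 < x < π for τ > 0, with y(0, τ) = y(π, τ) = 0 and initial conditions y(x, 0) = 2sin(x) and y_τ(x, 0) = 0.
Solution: Using separation of variables y = X(x)T(τ):
Eigenfunctions: sin(nx), n = 1, 2, 3, ...
General solution: y(x, τ) = Σ [A_n cos(2n τ) + B_n sin(2n τ)] sin(nx)
From y(x,0) = 2sin(x): A_1=2. From y_τ(x,0) = 0: all B_n = 0.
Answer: y(x, τ) = 2sin(x)cos(2τ)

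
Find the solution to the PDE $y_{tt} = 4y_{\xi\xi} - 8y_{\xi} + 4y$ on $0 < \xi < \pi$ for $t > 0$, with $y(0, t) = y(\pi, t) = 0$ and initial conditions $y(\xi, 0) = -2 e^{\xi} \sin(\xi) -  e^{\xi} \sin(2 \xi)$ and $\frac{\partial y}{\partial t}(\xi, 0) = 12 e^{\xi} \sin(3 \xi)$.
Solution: Substitute $y = e^{\xi}u$, i.e. $u = e^{-\xi}y$.
By the product rule, $y_{\xi} = e^{\xi}(u_{\xi} + u)$, $y_{\xi\xi} = e^{\xi}(u_{\xi\xi} + 2u_{\xi} + u)$, $y_{tt} = e^{\xi}u_{tt}$.
Substituting into the PDE and dividing by $e^{\xi}$: $u_{tt} = 4(u_{\xi\xi} + 2u_{\xi} + u) - 8(u_{\xi} + u) + 4u$.
The lower-order terms cancel, leaving the standard wave equation $u_{tt} = 4u_{\xi\xi}$.
Initial data for $u$: $u(\xi,0) = e^{-\xi}y(\xi,0) = -2 \sin(\xi) - \sin(2 \xi)$; $u_t(\xi,0) = e^{-\xi}y_t(\xi,0) = 12 \sin(3 \xi)$. The boundary conditions carry over: $u(0,t) = u(\pi,t) = 0$.
Solve for $u$:
  Using separation of variables $u = X(\xi)T(t)$:
  Eigenfunctions: $\sin(n\xi)$, $n = 1, 2, 3, \ldots$
  General solution: $u(\xi, t) = \sum [A_n \cos(2n t) + B_n \sin(2n t)] \sin(n\xi)$
  From $u(\xi,0) = -2 \sin(\xi) - \sin(2 \xi)$: $A_1=-2, A_2=-1$. From $u_t(\xi,0) = 12 \sin(3 \xi)$, using $u_t(\xi,0) = \sum \omega_n B_n \sin(n\xi)$ with $\omega_n = 2n$: $B_3 = 12/6 = 2$.
Hence $u(\xi,t) = 2 \sin(6 t) \sin(3 \xi) - 2 \sin(\xi) \cos(2 t) - \sin(2 \xi) \cos(4 t)$.
Transform back: $y(\xi,t) = e^{\xi}u(\xi,t)$.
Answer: $y(\xi, t) = -2 e^{\xi} \sin(\xi) \cos(2 t) -  e^{\xi} \sin(2 \xi) \cos(4 t) + 2 e^{\xi} \sin(3 \xi) \sin(6 t)$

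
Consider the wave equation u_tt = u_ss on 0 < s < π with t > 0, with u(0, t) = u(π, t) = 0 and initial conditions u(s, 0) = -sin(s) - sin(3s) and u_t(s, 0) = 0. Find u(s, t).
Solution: Separating variables: u = Σ [A_n cos(ω_n t) + B_n sin(ω_n t)] sin(ns), ω_n = n. From ICs: A_1=-1, A_3=-1.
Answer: u(s, t) = -sin(s)cos(t) - sin(3s)cos(3t)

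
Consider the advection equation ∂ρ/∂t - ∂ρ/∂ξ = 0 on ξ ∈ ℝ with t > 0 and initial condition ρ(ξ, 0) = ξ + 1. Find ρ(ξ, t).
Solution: By method of characteristics (waves move left with speed 1):
Along characteristics ξ + t = const, ρ is constant, so ρ(ξ,t) = f(ξ + t) with f = ρ(·, 0).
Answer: ρ(ξ, t) = t + ξ + 1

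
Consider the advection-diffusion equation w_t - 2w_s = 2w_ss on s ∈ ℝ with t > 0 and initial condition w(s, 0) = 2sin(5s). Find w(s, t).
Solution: Moving frame: η = s + 2t, σ = t, w = u(η,σ), so w_t = u_σ + 2u_η and w_ss = u_ηη.
Hence w_t - 2w_s = u_σ and the PDE becomes the heat equation u_σ = 2u_ηη on η ∈ ℝ.
Initial data: u(η,0) = w(η,0) = 2sin(5η). Each mode sin(nη) decays as exp(-2n²σ) on ℝ, so u(η,σ) = Σ c_n exp(-2n²σ) sin(nη) with c_5=2: u(η,σ) = 2exp(-50σ)sin(5η).
Substituting back: w(s,t) = u(s + 2t, t).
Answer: w(s, t) = 2exp(-50t)sin(5s + 10t)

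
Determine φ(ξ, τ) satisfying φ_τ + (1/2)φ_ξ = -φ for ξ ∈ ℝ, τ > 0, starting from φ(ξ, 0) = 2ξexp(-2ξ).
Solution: Substitute φ = exp(-2ξ)u.
Then φ_ξ = exp(-2ξ)(u_ξ - 2u), φ_τ = exp(-2ξ)u_τ; substituting and dividing by exp(-2ξ), the lower-order terms cancel: u_τ + (1/2)u_ξ = 0 (standard advection equation).
Data for u: u(ξ,0) = exp(2ξ)φ(ξ,0) = 2ξ.
By characteristics (dξ/dτ = 1/2), u(ξ,τ) = f(ξ - (1/2)τ) with f = u(·, 0).
So u(ξ,τ) = 2ξ - τ, and φ(ξ,τ) = exp(-2ξ)u(ξ,τ).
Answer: φ(ξ, τ) = 2ξexp(-2ξ) - τexp(-2ξ)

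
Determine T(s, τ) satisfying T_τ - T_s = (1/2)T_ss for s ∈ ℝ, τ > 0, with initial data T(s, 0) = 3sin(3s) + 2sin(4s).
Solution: Moving frame: η = s + τ, σ = τ, T = u(η,σ), so T_τ = u_σ + u_η and T_ss = u_ηη.
Hence T_τ - T_s = u_σ and the PDE becomes the heat equation u_σ = (1/2)u_ηη on η ∈ ℝ.
Initial data: u(η,0) = T(η,0) = 3sin(3η) + 2sin(4η). Each mode sin(nη) decays as exp(-n²σ/2) on ℝ, so u(η,σ) = Σ c_n exp(-n²σ/2) sin(nη) with c_3=3, c_4=2: u(η,σ) = 2exp(-8σ)sin(4η) + 3exp(-9σ/2)sin(3η).
Substituting back: T(s,τ) = u(s + τ, τ).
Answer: T(s, τ) = 2exp(-8τ)sin(4s + 4τ) + 3exp(-9τ/2)sin(3s + 3τ)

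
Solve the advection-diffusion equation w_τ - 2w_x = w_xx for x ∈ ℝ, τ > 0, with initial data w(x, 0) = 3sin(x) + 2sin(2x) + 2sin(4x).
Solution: Change to a moving frame: let η = x + 2τ, σ = τ and write w(x,τ) = u(η,σ).
By the chain rule w_τ = u_σ + 2u_η, w_x = u_η, w_xx = u_ηη.
Then w_τ - 2w_x = u_σ: the advection term cancels and the PDE becomes the heat equation u_σ = u_ηη on η ∈ ℝ.
Initial data: u(η,0) = w(η,0) = 3sin(η) + 2sin(2η) + 2sin(4η).
On η ∈ ℝ each mode satisfies (sin(nη))″ = -n² sin(nη), so exp(-n²σ) sin(nη) solves the heat equation; by superposition u(η,σ) = Σ c_n exp(-n²σ) sin(nη).
Reading off the coefficients: c_1=3, c_2=2, c_4=2, so u(η,σ) = 3exp(-σ)sin(η) + 2exp(-4σ)sin(2η) + 2exp(-16σ)sin(4η).
Substituting back η = x + 2τ, σ = τ: w(x,τ) = u(x + 2τ, τ).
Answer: w(x, τ) = 3exp(-τ)sin(x + 2τ) + 2exp(-4τ)sin(2x + 4τ) + 2exp(-16τ)sin(4x + 8τ)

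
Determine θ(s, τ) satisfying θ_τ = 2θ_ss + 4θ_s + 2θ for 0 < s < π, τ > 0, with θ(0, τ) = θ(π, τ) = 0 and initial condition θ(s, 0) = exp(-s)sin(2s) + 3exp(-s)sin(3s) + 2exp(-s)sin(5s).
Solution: Substitute θ = exp(-s)u.
Then θ_s = exp(-s)(u_s - u), θ_ss = exp(-s)(u_ss - 2u_s + u), θ_τ = exp(-s)u_τ; substituting and dividing by exp(-s), the lower-order terms cancel: u_τ = 2u_ss (standard heat equation).
Data for u: u(s,0) = exp(s)θ(s,0) = sin(2s) + 3sin(3s) + 2sin(5s). The boundary conditions carry over: u(0,τ) = u(π,τ) = 0.
Separating variables: u = Σ c_n exp(-2n²τ) sin(ns). From u(s,0) = sin(2s) + 3sin(3s) + 2sin(5s): c_2=1, c_3=3, c_5=2.
So u(s,τ) = exp(-8τ)sin(2s) + 3exp(-18τ)sin(3s) + 2exp(-50τ)sin(5s), and θ(s,τ) = exp(-s)u(s,τ).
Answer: θ(s, τ) = exp(-s)exp(-8τ)sin(2s) + 3exp(-s)exp(-18τ)sin(3s) + 2exp(-s)exp(-50τ)sin(5s)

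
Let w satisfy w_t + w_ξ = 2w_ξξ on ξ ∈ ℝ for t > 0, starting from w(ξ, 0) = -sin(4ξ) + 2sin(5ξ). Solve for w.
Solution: Moving frame: η = ξ - t, σ = t, w = u(η,σ), so w_t = u_σ - u_η and w_ξξ = u_ηη.
Hence w_t + w_ξ = u_σ and the PDE becomes the heat equation u_σ = 2u_ηη on η ∈ ℝ.
Initial data: u(η,0) = w(η,0) = -sin(4η) + 2sin(5η). Each mode sin(nη) decays as exp(-2n²σ) on ℝ, so u(η,σ) = Σ c_n exp(-2n²σ) sin(nη) with c_4=-1, c_5=2: u(η,σ) = -exp(-32σ)sin(4η) + 2exp(-50σ)sin(5η).
Substituting back: w(ξ,t) = u(ξ - t, t).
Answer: w(ξ, t) = exp(-32t)sin(4t - 4ξ) - 2exp(-50t)sin(5t - 5ξ)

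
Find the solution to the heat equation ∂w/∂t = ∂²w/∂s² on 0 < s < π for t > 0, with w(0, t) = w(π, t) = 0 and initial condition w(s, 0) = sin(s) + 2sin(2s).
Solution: Using separation of variables w = X(s)T(t):
Eigenfunctions: sin(ns), n = 1, 2, 3, ...
General solution: w(s, t) = Σ c_n sin(ns) exp(-n² t)
Matching w(s,0) = sin(s) + 2sin(2s) term by term: c_1=1, c_2=2.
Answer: w(s, t) = exp(-t)sin(s) + 2exp(-4t)sin(2s)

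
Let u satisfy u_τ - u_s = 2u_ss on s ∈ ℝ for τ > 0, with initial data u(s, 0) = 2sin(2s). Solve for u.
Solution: Moving frame: η = s + τ, σ = τ, u = w(η,σ), so u_τ = w_σ + w_η and u_ss = w_ηη.
Hence u_τ - u_s = w_σ and the PDE becomes the heat equation w_σ = 2w_ηη on η ∈ ℝ.
Initial data: w(η,0) = u(η,0) = 2sin(2η). Each mode sin(nη) decays as exp(-2n²σ) on ℝ, so w(η,σ) = Σ c_n exp(-2n²σ) sin(nη) with c_2=2: w(η,σ) = 2exp(-8σ)sin(2η).
Substituting back: u(s,τ) = w(s + τ, τ).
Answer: u(s, τ) = 2exp(-8τ)sin(2s + 2τ)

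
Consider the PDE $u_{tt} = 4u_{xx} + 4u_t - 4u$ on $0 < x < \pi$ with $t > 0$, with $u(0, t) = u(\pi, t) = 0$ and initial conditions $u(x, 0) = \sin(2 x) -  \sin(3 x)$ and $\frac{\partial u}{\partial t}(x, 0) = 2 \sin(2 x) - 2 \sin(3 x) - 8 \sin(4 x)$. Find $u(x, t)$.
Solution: Substitute $u = e^{2t}w$.
Then $u_t = e^{2t}(w_t + 2w)$, $u_{tt} = e^{2t}(w_{tt} + 4w_t + 4w)$, $u_{xx} = e^{2t}w_{xx}$; substituting and dividing by $e^{2t}$, the lower-order terms cancel: $w_{tt} = 4w_{xx}$ (standard wave equation).
Data for $w$: $w(x,0) = u(x,0) = \sin(2 x) - \sin(3 x)$; $w_t(x,0) = u_t(x,0) - 2u(x,0) = -8 \sin(4 x)$. The boundary conditions carry over: $w(0,t) = w(\pi,t) = 0$.
Separating variables: $w = \sum [A_n \cos(\omega_n t) + B_n \sin(\omega_n t)] \sin(nx)$, $\omega_n = 2n$. From ICs ($B_n$ = velocity coefficient / $\omega_n$): $A_2=1, A_3=-1, B_4=-1$.
So $w(x,t) = - \sin(8 t) \sin(4 x) + \sin(2 x) \cos(4 t) - \sin(3 x) \cos(6 t)$, and $u(x,t) = e^{2t}w(x,t)$.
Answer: $u(x, t) = - e^{2 t} \sin(8 t) \sin(4 x) + e^{2 t} \sin(2 x) \cos(4 t) -  e^{2 t} \sin(3 x) \cos(6 t)$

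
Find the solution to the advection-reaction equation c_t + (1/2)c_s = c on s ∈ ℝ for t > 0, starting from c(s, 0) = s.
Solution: Substitute c = exp(t)u, i.e. u = exp(-t)c.
By the product rule, c_t = exp(t)(u_t + u), c_s = exp(t)u_s.
Substituting into the PDE and dividing by exp(t): u_t + u + (1/2)u_s = u.
The lower-order terms cancel, leaving the standard advection equation u_t + (1/2)u_s = 0.
Initial data for u: u(s,0) = c(s,0) = s.
Solve for u:
  By method of characteristics (waves move right with speed 1/2):
  Along characteristics s - (1/2)t = const, u is constant, so u(s,t) = f(s - (1/2)t) with f = u(·, 0).
Hence u(s,t) = s - (1/2)t.
Transform back: c(s,t) = exp(t)u(s,t).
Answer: c(s, t) = sexp(t) - (1/2)texp(t)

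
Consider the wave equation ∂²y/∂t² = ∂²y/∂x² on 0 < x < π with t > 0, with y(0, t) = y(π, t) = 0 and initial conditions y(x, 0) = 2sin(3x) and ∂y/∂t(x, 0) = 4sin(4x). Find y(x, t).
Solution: Using separation of variables y = X(x)T(t):
Eigenfunctions: sin(nx), n = 1, 2, 3, ...
General solution: y(x, t) = Σ [A_n cos(n t) + B_n sin(n t)] sin(nx)
From y(x,0) = 2sin(3x): A_3=2. From y_t(x,0) = 4sin(4x), using y_t(x,0) = Σ ω_n B_n sin(nx) with ω_n = n: B_4 = 4/4 = 1.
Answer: y(x, t) = sin(4t)sin(4x) + 2sin(3x)cos(3t)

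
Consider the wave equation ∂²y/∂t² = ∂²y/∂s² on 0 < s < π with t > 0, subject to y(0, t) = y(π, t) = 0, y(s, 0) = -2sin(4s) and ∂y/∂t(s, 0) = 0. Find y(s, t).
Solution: Separating variables: y = Σ [A_n cos(ω_n t) + B_n sin(ω_n t)] sin(ns), ω_n = n. From ICs: A_4=-2.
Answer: y(s, t) = -2sin(4s)cos(4t)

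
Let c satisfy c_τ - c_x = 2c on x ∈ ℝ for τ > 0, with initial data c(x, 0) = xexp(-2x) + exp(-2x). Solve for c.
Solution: Substitute c = exp(-2x)u.
Then c_x = exp(-2x)(u_x - 2u), c_τ = exp(-2x)u_τ; substituting and dividing by exp(-2x), the lower-order terms cancel: u_τ - u_x = 0 (standard advection equation).
Data for u: u(x,0) = exp(2x)c(x,0) = x + 1.
By characteristics (dx/dτ = -1), u(x,τ) = f(x + τ) with f = u(·, 0).
So u(x,τ) = x + τ + 1, and c(x,τ) = exp(-2x)u(x,τ).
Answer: c(x, τ) = xexp(-2x) + τexp(-2x) + exp(-2x)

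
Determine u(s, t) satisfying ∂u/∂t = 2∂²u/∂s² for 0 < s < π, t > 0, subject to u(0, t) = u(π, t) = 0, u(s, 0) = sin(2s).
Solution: Using separation of variables u = X(s)T(t):
Eigenfunctions: sin(ns), n = 1, 2, 3, ...
General solution: u(s, t) = Σ c_n sin(ns) exp(-2n² t)
Matching u(s,0) = sin(2s) term by term: c_2=1.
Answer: u(s, t) = exp(-8t)sin(2s)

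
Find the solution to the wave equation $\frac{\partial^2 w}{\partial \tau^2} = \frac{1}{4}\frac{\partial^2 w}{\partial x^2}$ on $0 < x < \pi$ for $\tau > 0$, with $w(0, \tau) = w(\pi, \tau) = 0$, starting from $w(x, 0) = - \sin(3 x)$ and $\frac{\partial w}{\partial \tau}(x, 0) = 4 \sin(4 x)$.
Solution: Separating variables: $w = \sum [A_n \cos(\omega_n \tau) + B_n \sin(\omega_n \tau)] \sin(nx)$, $\omega_n = n/2$. From ICs ($B_n$ = velocity coefficient / $\omega_n$): $A_3=-1, B_4=2$.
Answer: $w(x, \tau) = 2 \sin(2 \tau) \sin(4 x) -  \sin(3 x) \cos(3 \tau/2)$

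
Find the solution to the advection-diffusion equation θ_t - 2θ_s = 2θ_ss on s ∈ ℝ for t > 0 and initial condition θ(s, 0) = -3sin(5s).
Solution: Change to a moving frame: let η = s + 2t, σ = t and write θ(s,t) = u(η,σ).
By the chain rule θ_t = u_σ + 2u_η, θ_s = u_η, θ_ss = u_ηη.
Then θ_t - 2θ_s = u_σ: the advection term cancels and the PDE becomes the heat equation u_σ = 2u_ηη on η ∈ ℝ.
Initial data: u(η,0) = θ(η,0) = -3sin(5η).
On η ∈ ℝ each mode satisfies (sin(nη))″ = -n² sin(nη), so exp(-2n²σ) sin(nη) solves the heat equation; by superposition u(η,σ) = Σ c_n exp(-2n²σ) sin(nη).
Reading off the coefficients: c_5=-3, so u(η,σ) = -3exp(-50σ)sin(5η).
Substituting back η = s + 2t, σ = t: θ(s,t) = u(s + 2t, t).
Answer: θ(s, t) = -3exp(-50t)sin(5s + 10t)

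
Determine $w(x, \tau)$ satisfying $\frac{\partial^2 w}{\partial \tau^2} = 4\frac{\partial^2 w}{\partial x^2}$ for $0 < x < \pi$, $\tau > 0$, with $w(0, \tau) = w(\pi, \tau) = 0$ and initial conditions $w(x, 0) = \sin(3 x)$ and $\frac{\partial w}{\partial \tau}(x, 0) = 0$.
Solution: Separating variables: $w = \sum [A_n \cos(\omega_n \tau) + B_n \sin(\omega_n \tau)] \sin(nx)$, $\omega_n = 2n$. From ICs: $A_3=1$.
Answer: $w(x, \tau) = \sin(3 x) \cos(6 \tau)$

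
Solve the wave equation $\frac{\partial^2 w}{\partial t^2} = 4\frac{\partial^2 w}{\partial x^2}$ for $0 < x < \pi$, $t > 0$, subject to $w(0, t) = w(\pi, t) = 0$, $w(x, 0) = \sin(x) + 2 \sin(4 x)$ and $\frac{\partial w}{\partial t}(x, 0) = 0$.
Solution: Separating variables: $w = \sum [A_n \cos(\omega_n t) + B_n \sin(\omega_n t)] \sin(nx)$, $\omega_n = 2n$. From ICs: $A_1=1, A_4=2$.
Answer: $w(x, t) = \sin(x) \cos(2 t) + 2 \sin(4 x) \cos(8 t)$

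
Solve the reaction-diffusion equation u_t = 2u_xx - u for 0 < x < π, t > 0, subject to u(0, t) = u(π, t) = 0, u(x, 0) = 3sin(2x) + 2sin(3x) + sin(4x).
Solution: Substitute u = exp(-t)w, i.e. w = exp(t)u.
By the product rule, u_t = exp(-t)(w_t - w), u_xx = exp(-t)w_xx.
Substituting into the PDE and dividing by exp(-t): w_t - w = 2w_xx - w.
The lower-order terms cancel, leaving the standard heat equation w_t = 2w_xx.
Initial data for w: w(x,0) = u(x,0) = 3sin(2x) + 2sin(3x) + sin(4x). The boundary conditions carry over: w(0,t) = w(π,t) = 0.
Solve for w:
  Using separation of variables w = X(x)T(t):
  Eigenfunctions: sin(nx), n = 1, 2, 3, ...
  General solution: w(x, t) = Σ c_n sin(nx) exp(-2n² t)
  Matching w(x,0) = 3sin(2x) + 2sin(3x) + sin(4x) term by term: c_2=3, c_3=2, c_4=1.
Hence w(x,t) = 3exp(-8t)sin(2x) + 2exp(-18t)sin(3x) + exp(-32t)sin(4x).
Transform back: u(x,t) = exp(-t)w(x,t).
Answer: u(x, t) = 3exp(-9t)sin(2x) + 2exp(-19t)sin(3x) + exp(-33t)sin(4x)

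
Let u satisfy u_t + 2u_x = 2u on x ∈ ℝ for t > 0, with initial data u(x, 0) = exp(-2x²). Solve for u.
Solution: Substitute u = exp(2t)w.
Then u_t = exp(2t)(w_t + 2w), u_x = exp(2t)w_x; substituting and dividing by exp(2t), the lower-order terms cancel: w_t + 2w_x = 0 (standard advection equation).
Data for w: w(x,0) = u(x,0) = exp(-2x²).
By characteristics (dx/dt = 2), w(x,t) = f(x - 2t) with f = w(·, 0).
So w(x,t) = exp(-2(-2t + x)²), and u(x,t) = exp(2t)w(x,t).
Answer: u(x, t) = exp(2t)exp(-2(-2t + x)²)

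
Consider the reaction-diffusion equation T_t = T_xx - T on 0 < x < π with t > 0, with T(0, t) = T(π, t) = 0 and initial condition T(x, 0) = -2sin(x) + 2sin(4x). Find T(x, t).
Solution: Substitute T = exp(-t)u.
Then T_t = exp(-t)(u_t - u), T_xx = exp(-t)u_xx; substituting and dividing by exp(-t), the lower-order terms cancel: u_t = u_xx (standard heat equation).
Data for u: u(x,0) = T(x,0) = -2sin(x) + 2sin(4x). The boundary conditions carry over: u(0,t) = u(π,t) = 0.
Separating variables: u = Σ c_n exp(-n²t) sin(nx). From u(x,0) = -2sin(x) + 2sin(4x): c_1=-2, c_4=2.
So u(x,t) = -2exp(-t)sin(x) + 2exp(-16t)sin(4x), and T(x,t) = exp(-t)u(x,t).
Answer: T(x, t) = -2exp(-2t)sin(x) + 2exp(-17t)sin(4x)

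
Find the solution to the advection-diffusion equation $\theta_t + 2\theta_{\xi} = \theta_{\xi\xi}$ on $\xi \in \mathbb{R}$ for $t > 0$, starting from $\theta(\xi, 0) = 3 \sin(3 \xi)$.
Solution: Change to a moving frame: let $\eta = \xi - 2t$, $\sigma = t$ and write $\theta(\xi,t) = u(\eta,\sigma)$.
By the chain rule $\theta_t = u_{\sigma} - 2u_{\eta}$, $\theta_{\xi} = u_{\eta}$, $\theta_{\xi\xi} = u_{\eta\eta}$.
Then $\theta_t + 2\theta_{\xi} = u_{\sigma}$: the advection term cancels and the PDE becomes the heat equation $u_{\sigma} = u_{\eta\eta}$ on $\eta \in \mathbb{R}$.
Initial data: $u(\eta,0) = \theta(\eta,0) = 3 \sin(3 \eta)$.
On $\eta \in \mathbb{R}$ each mode satisfies $(\sin(n\eta))'' = -n^2 \sin(n\eta)$, so $e^{-n^2\sigma} \sin(n\eta)$ solves the heat equation; by superposition $u(\eta,\sigma) = \sum c_n e^{-n^2\sigma} \sin(n\eta)$.
Reading off the coefficients: $c_3=3$, so $u(\eta,\sigma) = 3 e^{-9 \sigma} \sin(3 \eta)$.
Substituting back $\eta = \xi - 2t$, $\sigma = t$: $\theta(\xi,t) = u(\xi - 2t, t)$.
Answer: $\theta(\xi, t) = 3 e^{-9 t} \sin(3 \xi - 6 t)$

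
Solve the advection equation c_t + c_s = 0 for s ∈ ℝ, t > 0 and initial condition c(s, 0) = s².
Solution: By characteristics (ds/dt = 1), c(s,t) = f(s - t) with f = c(·, 0).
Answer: c(s, t) = s² - 2st + t²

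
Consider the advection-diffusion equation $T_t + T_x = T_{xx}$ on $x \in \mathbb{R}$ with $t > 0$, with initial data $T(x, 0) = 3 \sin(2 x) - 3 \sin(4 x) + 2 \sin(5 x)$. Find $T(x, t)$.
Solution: Moving frame: $\eta = x - t$, $\sigma = t$, $T = u(\eta,\sigma)$, so $T_t = u_{\sigma} - u_{\eta}$ and $T_{xx} = u_{\eta\eta}$.
Hence $T_t + T_x = u_{\sigma}$ and the PDE becomes the heat equation $u_{\sigma} = u_{\eta\eta}$ on $\eta \in \mathbb{R}$.
Initial data: $u(\eta,0) = T(\eta,0) = 3 \sin(2 \eta) - 3 \sin(4 \eta) + 2 \sin(5 \eta)$. Each mode $\sin(n\eta)$ decays as $e^{-n^2\sigma}$ on $\mathbb{R}$, so $u(\eta,\sigma) = \sum c_n e^{-n^2\sigma} \sin(n\eta)$ with $c_2=3, c_4=-3, c_5=2$: $u(\eta,\sigma) = 3 e^{-4 \sigma} \sin(2 \eta) - 3 e^{-16 \sigma} \sin(4 \eta) + 2 e^{-25 \sigma} \sin(5 \eta)$.
Substituting back: $T(x,t) = u(x - t, t)$.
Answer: $T(x, t) = -3 e^{-4 t} \sin(2 t - 2 x) + 3 e^{-16 t} \sin(4 t - 4 x) - 2 e^{-25 t} \sin(5 t - 5 x)$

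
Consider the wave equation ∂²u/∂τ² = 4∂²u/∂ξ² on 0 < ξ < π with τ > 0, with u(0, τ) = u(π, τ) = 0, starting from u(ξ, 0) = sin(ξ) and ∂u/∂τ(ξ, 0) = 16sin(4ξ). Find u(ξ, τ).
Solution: Separating variables: u = Σ [A_n cos(ω_n τ) + B_n sin(ω_n τ)] sin(nξ), ω_n = 2n. From ICs (B_n = velocity coefficient / ω_n): A_1=1, B_4=2.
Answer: u(ξ, τ) = sin(ξ)cos(2τ) + 2sin(4ξ)sin(8τ)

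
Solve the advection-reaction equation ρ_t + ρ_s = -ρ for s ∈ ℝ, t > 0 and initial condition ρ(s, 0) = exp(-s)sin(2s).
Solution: Substitute ρ = exp(-s)u.
Then ρ_s = exp(-s)(u_s - u), ρ_t = exp(-s)u_t; substituting and dividing by exp(-s), the lower-order terms cancel: u_t + u_s = 0 (standard advection equation).
Data for u: u(s,0) = exp(s)ρ(s,0) = sin(2s).
By characteristics (ds/dt = 1), u(s,t) = f(s - t) with f = u(·, 0).
So u(s,t) = sin(2s - 2t), and ρ(s,t) = exp(-s)u(s,t).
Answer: ρ(s, t) = exp(-s)sin(2s - 2t)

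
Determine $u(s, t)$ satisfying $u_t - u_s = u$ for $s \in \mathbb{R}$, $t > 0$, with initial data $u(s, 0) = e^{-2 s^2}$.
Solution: Substitute $u = e^{t}w$.
Then $u_t = e^{t}(w_t + w)$, $u_s = e^{t}w_s$; substituting and dividing by $e^{t}$, the lower-order terms cancel: $w_t - w_s = 0$ (standard advection equation).
Data for $w$: $w(s,0) = u(s,0) = e^{-2 s^2}$.
By characteristics ($ds/dt = -1$), $w(s,t) = f(s + t)$ with $f = w( \cdot , 0)$.
So $w(s,t) = e^{-2 (s + t)^2}$, and $u(s,t) = e^{t}w(s,t)$.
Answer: $u(s, t) = e^{t} e^{-2 (s + t)^2}$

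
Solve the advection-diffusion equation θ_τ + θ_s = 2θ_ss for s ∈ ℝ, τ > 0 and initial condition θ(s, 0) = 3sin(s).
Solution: Change to a moving frame: let η = s - τ, σ = τ and write θ(s,τ) = u(η,σ).
By the chain rule θ_τ = u_σ - u_η, θ_s = u_η, θ_ss = u_ηη.
Then θ_τ + θ_s = u_σ: the advection term cancels and the PDE becomes the heat equation u_σ = 2u_ηη on η ∈ ℝ.
Initial data: u(η,0) = θ(η,0) = 3sin(η).
On η ∈ ℝ each mode satisfies (sin(nη))″ = -n² sin(nη), so exp(-2n²σ) sin(nη) solves the heat equation; by superposition u(η,σ) = Σ c_n exp(-2n²σ) sin(nη).
Reading off the coefficients: c_1=3, so u(η,σ) = 3exp(-2σ)sin(η).
Substituting back η = s - τ, σ = τ: θ(s,τ) = u(s - τ, τ).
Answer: θ(s, τ) = 3exp(-2τ)sin(s - τ)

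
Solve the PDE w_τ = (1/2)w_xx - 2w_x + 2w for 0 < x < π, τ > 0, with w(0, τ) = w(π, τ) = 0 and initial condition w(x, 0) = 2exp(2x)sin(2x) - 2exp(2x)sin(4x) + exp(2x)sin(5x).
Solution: Substitute w = exp(2x)u, i.e. u = exp(-2x)w.
By the product rule, w_x = exp(2x)(u_x + 2u), w_xx = exp(2x)(u_xx + 4u_x + 4u), w_τ = exp(2x)u_τ.
Substituting into the PDE and dividing by exp(2x): u_τ = (1/2)(u_xx + 4u_x + 4u) - 2(u_x + 2u) + 2u.
The lower-order terms cancel, leaving the standard heat equation u_τ = (1/2)u_xx.
Initial data for u: u(x,0) = exp(-2x)w(x,0) = 2sin(2x) - 2sin(4x) + sin(5x). The boundary conditions carry over: u(0,τ) = u(π,τ) = 0.
Solve for u:
  Using separation of variables u = X(x)T(τ):
  Eigenfunctions: sin(nx), n = 1, 2, 3, ...
  General solution: u(x, τ) = Σ c_n sin(nx) exp(-n² τ/2)
  Matching u(x,0) = 2sin(2x) - 2sin(4x) + sin(5x) term by term: c_2=2, c_4=-2, c_5=1.
Hence u(x,τ) = 2exp(-2τ)sin(2x) - 2exp(-8τ)sin(4x) + exp(-25τ/2)sin(5x).
Transform back: w(x,τ) = exp(2x)u(x,τ).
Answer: w(x, τ) = 2exp(2x)exp(-2τ)sin(2x) - 2exp(2x)exp(-8τ)sin(4x) + exp(2x)exp(-25τ/2)sin(5x)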